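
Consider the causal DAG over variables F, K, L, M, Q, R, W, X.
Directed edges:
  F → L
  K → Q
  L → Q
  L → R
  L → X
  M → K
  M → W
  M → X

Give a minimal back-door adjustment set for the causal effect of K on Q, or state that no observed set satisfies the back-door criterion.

desc(K)\{K}={Q}; candidates ⊆ {F,L,M,R,W,X}.
∅: K⊥Q given ∅ in G with K→· removed — back-door holds.

K→Q: minimal back-door set ∅.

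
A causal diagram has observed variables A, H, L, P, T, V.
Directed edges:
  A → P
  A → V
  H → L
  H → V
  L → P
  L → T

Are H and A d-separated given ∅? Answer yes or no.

Yes — H ⊥ A | ∅.

Bayes-Ball from H | ∅ reaches {L,P,T,V}.
A ∉ reach(H|∅) ⇒ H ⊥ A | ∅.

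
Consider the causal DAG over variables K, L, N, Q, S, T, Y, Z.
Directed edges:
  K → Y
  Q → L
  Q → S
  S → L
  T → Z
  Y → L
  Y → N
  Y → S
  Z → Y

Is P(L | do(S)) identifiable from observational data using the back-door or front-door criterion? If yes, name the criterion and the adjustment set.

P(L|do(S)): backdoor, adjust for {Q, Y}.

desc(S)\{S}={L}; candidates ⊆ {K,N,Q,T,Y,Z}.
size 0: {}; under {} S still reaches {K,L,N,Q,T,Y,Z} ∋ L.
size 1: {K}, {N}, {Q} …(+3); under {K} S still reaches {L,N,Q,T,Y,Z} ∋ L.
{Q,Y}: S⊥L given {Q,Y} in G with S→· removed — back-door holds.
P(L|do(S)) = Σ_{Q,Y} P(L|S,Q,Y)·P(Q,Y).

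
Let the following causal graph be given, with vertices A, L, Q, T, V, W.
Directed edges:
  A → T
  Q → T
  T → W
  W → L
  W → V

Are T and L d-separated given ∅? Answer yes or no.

Bayes-Ball from T | ∅ reaches {A,L,Q,V,W}.
L ∈ reach(T|∅) ⇒ T ⊥̸ L | ∅.

No — T and L are d-connected given ∅.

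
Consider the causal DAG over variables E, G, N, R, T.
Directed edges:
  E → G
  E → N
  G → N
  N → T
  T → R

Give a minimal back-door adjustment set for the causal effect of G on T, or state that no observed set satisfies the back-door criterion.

desc(G)\{G}={N,R,T}; candidates ⊆ {E}.
size 0: {}; under {} G still reaches {E,N,R,T} ∋ T.
{E}: G⊥T given {E} in G with G→· removed — back-door holds.

G→T: minimal back-door set {E}.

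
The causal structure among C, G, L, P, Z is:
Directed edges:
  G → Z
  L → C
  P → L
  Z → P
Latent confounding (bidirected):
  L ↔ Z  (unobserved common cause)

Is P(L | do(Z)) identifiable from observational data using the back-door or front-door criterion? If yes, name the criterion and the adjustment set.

P(L|do(Z)): frontdoor, adjust for {P}.

desc(Z)\{Z}={C,L,P}; candidates ⊆ {G}.
Z↔L: latent back-door arc(s) into Z.
size 0: {}; under {} Z still reaches {C,G,L} ∋ L.
size 1: {G}; under {G} Z still reaches {C,L} ∋ L.
Z↔L cannot be blocked by any observed set — no back-door set.
{P}: (i) intercepts every directed Z→L path; (ii) no back-door Z→{P}; (iii) {Z} blocks every back-door {P}→L. Front-door holds.
P(L|do(Z)) = Σ_{P} P(P|Z) Σ_{Z'} P(L|P,Z')P(Z').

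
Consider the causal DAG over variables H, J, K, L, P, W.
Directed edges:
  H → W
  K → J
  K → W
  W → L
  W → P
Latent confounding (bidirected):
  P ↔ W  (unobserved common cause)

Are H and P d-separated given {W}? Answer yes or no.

No — H and P are d-connected given {W}.

Bayes-Ball from H | {W} reaches {J,K,P}.
P ∈ reach(H|{W}) ⇒ H ⊥̸ P | {W}.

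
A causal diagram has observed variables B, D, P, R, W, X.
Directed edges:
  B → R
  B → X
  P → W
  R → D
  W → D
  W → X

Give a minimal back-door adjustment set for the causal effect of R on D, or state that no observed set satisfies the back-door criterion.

desc(R)\{R}={D}; candidates ⊆ {B,P,W,X}.
∅: R⊥D given ∅ in G with R→· removed — back-door holds.

R→D: minimal back-door set ∅.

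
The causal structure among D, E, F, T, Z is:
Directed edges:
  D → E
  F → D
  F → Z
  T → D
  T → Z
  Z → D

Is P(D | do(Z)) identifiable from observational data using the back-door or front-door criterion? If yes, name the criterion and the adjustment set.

desc(Z)\{Z}={D,E}; candidates ⊆ {F,T}.
size 0: {}; under {} Z still reaches {D,E,F,T} ∋ D.
size 1: {F}, {T}; under {F} Z still reaches {D,E,T} ∋ D.
{F,T}: Z⊥D given {F,T} in G with Z→· removed — back-door holds.
P(D|do(Z)) = Σ_{F,T} P(D|Z,F,T)·P(F,T).

P(D|do(Z)): backdoor, adjust for {F, T}.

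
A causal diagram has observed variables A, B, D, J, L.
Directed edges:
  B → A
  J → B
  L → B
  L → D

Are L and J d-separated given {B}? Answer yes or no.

No — L and J are d-connected given {B}.

Bayes-Ball from L | {B} reaches {D,J}.
J ∈ reach(L|{B}) ⇒ L ⊥̸ J | {B}.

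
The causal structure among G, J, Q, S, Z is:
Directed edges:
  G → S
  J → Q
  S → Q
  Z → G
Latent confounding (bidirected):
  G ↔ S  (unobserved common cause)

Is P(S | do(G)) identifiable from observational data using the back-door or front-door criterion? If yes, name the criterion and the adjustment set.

P(S|do(G)): not identifiable (no BD/FD set).

desc(G)\{G}={Q,S}; candidates ⊆ {J,Z}.
G↔S: latent back-door arc(s) into G.
size 0: {}; under {} G still reaches {Q,S,Z} ∋ S.
size 1: {J}, {Z}; under {J} G still reaches {Q,S,Z} ∋ S.
size 2: {J,Z}; under {J,Z} G still reaches {Q,S} ∋ S.
G↔S cannot be blocked by any observed set — no back-door set.
No mediator lies on a directed G→…→S path.
Neither criterion identifies P(S|do(G)) in this graph.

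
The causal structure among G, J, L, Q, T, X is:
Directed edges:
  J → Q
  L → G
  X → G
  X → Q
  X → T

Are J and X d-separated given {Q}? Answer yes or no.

No — J and X are d-connected given {Q}.

Bayes-Ball from J | {Q} reaches {G,T,X}.
X ∈ reach(J|{Q}) ⇒ J ⊥̸ X | {Q}.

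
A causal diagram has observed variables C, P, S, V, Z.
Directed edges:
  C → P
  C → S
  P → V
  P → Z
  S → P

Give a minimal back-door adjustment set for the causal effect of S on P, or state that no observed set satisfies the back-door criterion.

S→P: minimal back-door set {C}.

desc(S)\{S}={P,V,Z}; candidates ⊆ {C}.
size 0: {}; under {} S still reaches {C,P,V,Z} ∋ P.
{C}: S⊥P given {C} in G with S→· removed — back-door holds.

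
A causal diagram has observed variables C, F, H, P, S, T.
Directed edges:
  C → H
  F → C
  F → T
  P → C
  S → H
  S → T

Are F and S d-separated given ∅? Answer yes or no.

Bayes-Ball from F | ∅ reaches {C,H,T}.
S ∉ reach(F|∅) ⇒ F ⊥ S | ∅.

Yes — F ⊥ S | ∅.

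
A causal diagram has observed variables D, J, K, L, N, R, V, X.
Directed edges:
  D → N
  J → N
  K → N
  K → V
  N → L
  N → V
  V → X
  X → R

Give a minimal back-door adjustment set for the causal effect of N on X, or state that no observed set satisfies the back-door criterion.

desc(N)\{N}={L,R,V,X}; candidates ⊆ {D,J,K}.
size 0: {}; under {} N still reaches {D,J,K,R,V,X} ∋ X.
{K}: N⊥X given {K} in G with N→· removed — back-door holds.

N→X: minimal back-door set {K}.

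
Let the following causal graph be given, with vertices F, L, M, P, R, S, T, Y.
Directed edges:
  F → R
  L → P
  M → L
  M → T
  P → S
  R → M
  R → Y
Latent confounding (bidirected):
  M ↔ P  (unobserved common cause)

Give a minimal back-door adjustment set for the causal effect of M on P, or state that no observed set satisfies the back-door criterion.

desc(M)\{M}={L,P,S,T}; candidates ⊆ {F,R,Y}.
M↔P: latent back-door arc(s) into M.
size 0: {}; under {} M still reaches {F,P,R,S,Y} ∋ P.
size 1: {F}, {R}, {Y}; under {F} M still reaches {P,R,S,Y} ∋ P.
size 2: {F,R}, {F,Y}, {R,Y}; under {F,R} M still reaches {P,S} ∋ P.
M↔P cannot be blocked by any observed set — no back-door set.

M→P: no observed back-door set.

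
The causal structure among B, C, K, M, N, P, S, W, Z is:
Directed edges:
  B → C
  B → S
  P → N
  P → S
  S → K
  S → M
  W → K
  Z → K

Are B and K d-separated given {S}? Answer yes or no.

Bayes-Ball from B | {S} reaches {C,N,P}.
K ∉ reach(B|{S}) ⇒ B ⊥ K | {S}.

Yes — B ⊥ K | {S}.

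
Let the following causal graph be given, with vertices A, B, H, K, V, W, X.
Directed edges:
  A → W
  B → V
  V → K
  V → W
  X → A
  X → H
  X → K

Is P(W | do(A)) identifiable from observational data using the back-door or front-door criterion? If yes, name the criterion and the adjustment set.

P(W|do(A)): backdoor, adjust for ∅.

desc(A)\{A}={W}; candidates ⊆ {B,H,K,V,X}.
∅: A⊥W given ∅ in G with A→· removed — back-door holds.
P(W|do(A)) = P(W|A) — no adjustment needed.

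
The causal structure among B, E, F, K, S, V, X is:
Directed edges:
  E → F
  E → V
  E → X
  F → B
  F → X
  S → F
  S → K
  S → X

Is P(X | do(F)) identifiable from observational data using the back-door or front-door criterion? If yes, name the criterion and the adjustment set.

P(X|do(F)): backdoor, adjust for {E, S}.

desc(F)\{F}={B,X}; candidates ⊆ {E,K,S,V}.
size 0: {}; under {} F still reaches {E,K,S,V,X} ∋ X.
size 1: {E}, {K}, {S} …(+1); under {E} F still reaches {K,S,X} ∋ X.
{E,S}: F⊥X given {E,S} in G with F→· removed — back-door holds.
P(X|do(F)) = Σ_{E,S} P(X|F,E,S)·P(E,S).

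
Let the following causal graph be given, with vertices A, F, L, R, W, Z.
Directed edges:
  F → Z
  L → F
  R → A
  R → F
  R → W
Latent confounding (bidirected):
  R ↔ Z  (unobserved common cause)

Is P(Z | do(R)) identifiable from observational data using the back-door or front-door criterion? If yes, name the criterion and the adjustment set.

P(Z|do(R)): frontdoor, adjust for {F}.

desc(R)\{R}={A,F,W,Z}; candidates ⊆ {L}.
R↔Z: latent back-door arc(s) into R.
size 0: {}; under {} R still reaches {Z} ∋ Z.
size 1: {L}; under {L} R still reaches {Z} ∋ Z.
R↔Z cannot be blocked by any observed set — no back-door set.
{F}: (i) intercepts every directed R→Z path; (ii) no back-door R→{F}; (iii) {R} blocks every back-door {F}→Z. Front-door holds.
P(Z|do(R)) = Σ_{F} P(F|R) Σ_{R'} P(Z|F,R')P(R').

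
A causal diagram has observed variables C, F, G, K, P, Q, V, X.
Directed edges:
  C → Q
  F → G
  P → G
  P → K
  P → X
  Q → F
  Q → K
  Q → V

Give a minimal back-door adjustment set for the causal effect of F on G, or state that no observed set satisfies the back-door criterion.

desc(F)\{F}={G}; candidates ⊆ {C,K,P,Q,V,X}.
∅: F⊥G given ∅ in G with F→· removed — back-door holds.

F→G: minimal back-door set ∅.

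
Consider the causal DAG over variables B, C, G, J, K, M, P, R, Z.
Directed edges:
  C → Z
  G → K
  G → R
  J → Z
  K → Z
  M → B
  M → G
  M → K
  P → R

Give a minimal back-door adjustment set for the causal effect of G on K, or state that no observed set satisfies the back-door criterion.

desc(G)\{G}={K,R,Z}; candidates ⊆ {B,C,J,M,P}.
size 0: {}; under {} G still reaches {B,K,M,Z} ∋ K.
{M}: G⊥K given {M} in G with G→· removed — back-door holds.

G→K: minimal back-door set {M}.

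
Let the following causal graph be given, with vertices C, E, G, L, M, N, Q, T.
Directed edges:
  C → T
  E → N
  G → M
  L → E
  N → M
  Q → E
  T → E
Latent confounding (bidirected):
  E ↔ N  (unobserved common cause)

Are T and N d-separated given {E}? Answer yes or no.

No — T and N are d-connected given {E}.

Bayes-Ball from T | {E} reaches {C,L,M,N,Q}.
N ∈ reach(T|{E}) ⇒ T ⊥̸ N | {E}.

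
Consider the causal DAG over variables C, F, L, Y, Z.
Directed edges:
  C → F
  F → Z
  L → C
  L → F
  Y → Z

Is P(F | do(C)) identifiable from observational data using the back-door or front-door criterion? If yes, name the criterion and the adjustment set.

P(F|do(C)): backdoor, adjust for {L}.

desc(C)\{C}={F,Z}; candidates ⊆ {L,Y}.
size 0: {}; under {} C still reaches {F,L,Z} ∋ F.
{L}: C⊥F given {L} in G with C→· removed — back-door holds.
P(F|do(C)) = Σ_{L} P(F|C,L)·P(L).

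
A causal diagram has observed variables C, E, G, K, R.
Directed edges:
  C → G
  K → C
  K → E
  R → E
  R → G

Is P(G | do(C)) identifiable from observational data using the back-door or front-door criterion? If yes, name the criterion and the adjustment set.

desc(C)\{C}={G}; candidates ⊆ {E,K,R}.
∅: C⊥G given ∅ in G with C→· removed — back-door holds.
P(G|do(C)) = P(G|C) — no adjustment needed.

P(G|do(C)): backdoor, adjust for ∅.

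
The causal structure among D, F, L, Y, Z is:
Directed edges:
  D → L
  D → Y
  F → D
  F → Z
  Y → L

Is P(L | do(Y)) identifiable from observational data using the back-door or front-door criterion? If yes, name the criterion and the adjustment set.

desc(Y)\{Y}={L}; candidates ⊆ {D,F,Z}.
size 0: {}; under {} Y still reaches {D,F,L,Z} ∋ L.
{D}: Y⊥L given {D} in G with Y→· removed — back-door holds.
P(L|do(Y)) = Σ_{D} P(L|Y,D)·P(D).

P(L|do(Y)): backdoor, adjust for {D}.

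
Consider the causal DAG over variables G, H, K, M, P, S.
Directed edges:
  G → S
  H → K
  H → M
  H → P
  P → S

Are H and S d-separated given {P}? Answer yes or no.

Yes — H ⊥ S | {P}.

Bayes-Ball from H | {P} reaches {K,M}.
S ∉ reach(H|{P}) ⇒ H ⊥ S | {P}.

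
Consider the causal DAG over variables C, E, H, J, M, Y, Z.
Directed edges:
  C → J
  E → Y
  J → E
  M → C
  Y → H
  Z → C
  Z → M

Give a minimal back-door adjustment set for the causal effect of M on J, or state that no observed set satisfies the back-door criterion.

desc(M)\{M}={C,E,H,J,Y}; candidates ⊆ {Z}.
size 0: {}; under {} M still reaches {C,E,H,J,Y,Z} ∋ J.
{Z}: M⊥J given {Z} in G with M→· removed — back-door holds.

M→J: minimal back-door set {Z}.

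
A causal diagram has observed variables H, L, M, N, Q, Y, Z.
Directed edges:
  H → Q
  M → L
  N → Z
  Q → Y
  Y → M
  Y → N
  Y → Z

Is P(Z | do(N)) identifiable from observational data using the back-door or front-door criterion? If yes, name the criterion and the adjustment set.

P(Z|do(N)): backdoor, adjust for {Y}.

desc(N)\{N}={Z}; candidates ⊆ {H,L,M,Q,Y}.
size 0: {}; under {} N still reaches {H,L,M,Q,Y,Z} ∋ Z.
{Y}: N⊥Z given {Y} in G with N→· removed — back-door holds.
P(Z|do(N)) = Σ_{Y} P(Z|N,Y)·P(Y).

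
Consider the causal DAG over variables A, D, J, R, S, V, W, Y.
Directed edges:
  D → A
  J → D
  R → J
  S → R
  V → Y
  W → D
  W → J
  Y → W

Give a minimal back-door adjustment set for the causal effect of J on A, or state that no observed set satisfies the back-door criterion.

desc(J)\{J}={A,D}; candidates ⊆ {R,S,V,W,Y}.
size 0: {}; under {} J still reaches {A,D,R,S,V,W,Y} ∋ A.
{W}: J⊥A given {W} in G with J→· removed — back-door holds.

J→A: minimal back-door set {W}.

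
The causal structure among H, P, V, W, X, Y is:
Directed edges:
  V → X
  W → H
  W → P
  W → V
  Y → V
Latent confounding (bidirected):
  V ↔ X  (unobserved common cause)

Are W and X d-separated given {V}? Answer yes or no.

No — W and X are d-connected given {V}.

Bayes-Ball from W | {V} reaches {H,P,X,Y}.
X ∈ reach(W|{V}) ⇒ W ⊥̸ X | {V}.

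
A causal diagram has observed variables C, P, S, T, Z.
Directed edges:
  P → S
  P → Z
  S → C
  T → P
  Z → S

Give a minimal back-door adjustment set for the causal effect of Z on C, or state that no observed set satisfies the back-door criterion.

desc(Z)\{Z}={C,S}; candidates ⊆ {P,T}.
size 0: {}; under {} Z still reaches {C,P,S,T} ∋ C.
{P}: Z⊥C given {P} in G with Z→· removed — back-door holds.

Z→C: minimal back-door set {P}.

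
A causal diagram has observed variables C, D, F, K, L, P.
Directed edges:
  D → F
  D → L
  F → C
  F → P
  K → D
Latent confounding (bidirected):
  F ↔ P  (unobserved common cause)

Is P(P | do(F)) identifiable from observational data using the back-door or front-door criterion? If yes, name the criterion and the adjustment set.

desc(F)\{F}={C,P}; candidates ⊆ {D,K,L}.
F↔P: latent back-door arc(s) into F.
size 0: {}; under {} F still reaches {D,K,L,P} ∋ P.
size 1: {D}, {K}, {L}; under {D} F still reaches {P} ∋ P.
size 2: {D,K}, {D,L}, {K,L}; under {D,K} F still reaches {P} ∋ P.
F↔P cannot be blocked by any observed set — no back-door set.
No mediator lies on a directed F→…→P path.
Neither criterion identifies P(P|do(F)) in this graph.

P(P|do(F)): not identifiable (no BD/FD set).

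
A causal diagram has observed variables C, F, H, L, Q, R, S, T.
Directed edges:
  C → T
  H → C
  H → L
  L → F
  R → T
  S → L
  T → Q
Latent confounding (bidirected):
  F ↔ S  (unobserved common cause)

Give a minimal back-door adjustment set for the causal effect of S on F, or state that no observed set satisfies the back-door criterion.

S→F: no observed back-door set.

desc(S)\{S}={F,L}; candidates ⊆ {C,H,Q,R,T}.
S↔F: latent back-door arc(s) into S.
size 0: {}; under {} S still reaches {F} ∋ F.
size 1: {C}, {H}, {Q} …(+2); under {C} S still reaches {F} ∋ F.
size 2: {C,H}, {C,Q}, {C,R} …(+7); under {C,H} S still reaches {F} ∋ F.
S↔F cannot be blocked by any observed set — no back-door set.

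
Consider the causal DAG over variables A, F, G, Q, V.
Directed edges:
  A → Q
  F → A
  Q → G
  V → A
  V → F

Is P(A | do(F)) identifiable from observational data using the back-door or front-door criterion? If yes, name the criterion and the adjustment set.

desc(F)\{F}={A,G,Q}; candidates ⊆ {V}.
size 0: {}; under {} F still reaches {A,G,Q,V} ∋ A.
{V}: F⊥A given {V} in G with F→· removed — back-door holds.
P(A|do(F)) = Σ_{V} P(A|F,V)·P(V).

P(A|do(F)): backdoor, adjust for {V}.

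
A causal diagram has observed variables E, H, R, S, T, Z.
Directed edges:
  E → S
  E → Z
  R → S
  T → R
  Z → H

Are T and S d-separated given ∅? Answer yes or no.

No — T and S are d-connected given ∅.

Bayes-Ball from T | ∅ reaches {R,S}.
S ∈ reach(T|∅) ⇒ T ⊥̸ S | ∅.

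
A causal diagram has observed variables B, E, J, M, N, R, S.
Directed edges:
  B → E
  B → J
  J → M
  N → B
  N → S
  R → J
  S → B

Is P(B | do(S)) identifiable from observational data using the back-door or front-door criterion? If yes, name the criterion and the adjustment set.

P(B|do(S)): backdoor, adjust for {N}.

desc(S)\{S}={B,E,J,M}; candidates ⊆ {N,R}.
size 0: {}; under {} S still reaches {B,E,J,M,N} ∋ B.
{N}: S⊥B given {N} in G with S→· removed — back-door holds.
P(B|do(S)) = Σ_{N} P(B|S,N)·P(N).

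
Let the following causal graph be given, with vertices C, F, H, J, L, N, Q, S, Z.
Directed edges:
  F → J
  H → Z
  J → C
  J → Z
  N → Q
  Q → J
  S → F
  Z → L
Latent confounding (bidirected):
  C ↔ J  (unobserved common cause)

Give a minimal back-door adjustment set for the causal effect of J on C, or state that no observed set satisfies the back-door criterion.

J→C: no observed back-door set.

desc(J)\{J}={C,L,Z}; candidates ⊆ {F,H,N,Q,S}.
J↔C: latent back-door arc(s) into J.
size 0: {}; under {} J still reaches {C,F,N,Q,S} ∋ C.
size 1: {F}, {H}, {N} …(+2); under {F} J still reaches {C,N,Q} ∋ C.
size 2: {F,H}, {F,N}, {F,Q} …(+7); under {F,H} J still reaches {C,N,Q} ∋ C.
J↔C cannot be blocked by any observed set — no back-door set.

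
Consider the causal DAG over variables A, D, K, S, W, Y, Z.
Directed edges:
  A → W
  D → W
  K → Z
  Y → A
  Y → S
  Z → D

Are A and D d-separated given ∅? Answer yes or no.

Yes — A ⊥ D | ∅.

Bayes-Ball from A | ∅ reaches {S,W,Y}.
D ∉ reach(A|∅) ⇒ A ⊥ D | ∅.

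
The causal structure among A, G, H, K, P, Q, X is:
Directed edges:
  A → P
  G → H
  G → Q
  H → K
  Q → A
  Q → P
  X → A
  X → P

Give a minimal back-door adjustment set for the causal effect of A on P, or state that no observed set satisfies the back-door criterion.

desc(A)\{A}={P}; candidates ⊆ {G,H,K,Q,X}.
size 0: {}; under {} A still reaches {G,H,K,P,Q,X} ∋ P.
size 1: {G}, {H}, {K} …(+2); under {G} A still reaches {P,Q,X} ∋ P.
{Q,X}: A⊥P given {Q,X} in G with A→· removed — back-door holds.

A→P: minimal back-door set {Q, X}.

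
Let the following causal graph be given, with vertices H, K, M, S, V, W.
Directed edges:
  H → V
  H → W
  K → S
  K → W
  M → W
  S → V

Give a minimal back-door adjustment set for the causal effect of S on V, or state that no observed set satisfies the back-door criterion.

desc(S)\{S}={V}; candidates ⊆ {H,K,M,W}.
∅: S⊥V given ∅ in G with S→· removed — back-door holds.

S→V: minimal back-door set ∅.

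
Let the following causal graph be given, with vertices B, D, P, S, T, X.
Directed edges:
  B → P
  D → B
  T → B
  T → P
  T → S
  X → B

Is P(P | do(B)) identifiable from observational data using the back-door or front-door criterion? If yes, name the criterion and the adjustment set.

P(P|do(B)): backdoor, adjust for {T}.

desc(B)\{B}={P}; candidates ⊆ {D,S,T,X}.
size 0: {}; under {} B still reaches {D,P,S,T,X} ∋ P.
{T}: B⊥P given {T} in G with B→· removed — back-door holds.
P(P|do(B)) = Σ_{T} P(P|B,T)·P(T).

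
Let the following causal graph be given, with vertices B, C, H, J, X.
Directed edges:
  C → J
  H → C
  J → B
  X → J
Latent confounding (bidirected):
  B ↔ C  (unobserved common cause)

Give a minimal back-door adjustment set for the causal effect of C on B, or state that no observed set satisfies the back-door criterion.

C→B: no observed back-door set.

desc(C)\{C}={B,J}; candidates ⊆ {H,X}.
C↔B: latent back-door arc(s) into C.
size 0: {}; under {} C still reaches {B,H} ∋ B.
size 1: {H}, {X}; under {H} C still reaches {B} ∋ B.
size 2: {H,X}; under {H,X} C still reaches {B} ∋ B.
C↔B cannot be blocked by any observed set — no back-door set.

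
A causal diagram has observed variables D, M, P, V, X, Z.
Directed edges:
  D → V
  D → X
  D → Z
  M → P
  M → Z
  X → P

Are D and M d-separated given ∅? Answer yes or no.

Yes — D ⊥ M | ∅.

Bayes-Ball from D | ∅ reaches {P,V,X,Z}.
M ∉ reach(D|∅) ⇒ D ⊥ M | ∅.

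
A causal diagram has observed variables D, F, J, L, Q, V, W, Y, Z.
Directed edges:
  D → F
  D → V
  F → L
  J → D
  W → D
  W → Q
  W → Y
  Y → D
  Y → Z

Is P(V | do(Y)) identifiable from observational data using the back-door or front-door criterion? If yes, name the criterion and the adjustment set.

desc(Y)\{Y}={D,F,L,V,Z}; candidates ⊆ {J,Q,W}.
size 0: {}; under {} Y still reaches {D,F,L,Q,V,W} ∋ V.
{W}: Y⊥V given {W} in G with Y→· removed — back-door holds.
P(V|do(Y)) = Σ_{W} P(V|Y,W)·P(W).

P(V|do(Y)): backdoor, adjust for {W}.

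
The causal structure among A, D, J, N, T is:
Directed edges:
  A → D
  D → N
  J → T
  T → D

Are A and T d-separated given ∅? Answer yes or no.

Yes — A ⊥ T | ∅.

Bayes-Ball from A | ∅ reaches {D,N}.
T ∉ reach(A|∅) ⇒ A ⊥ T | ∅.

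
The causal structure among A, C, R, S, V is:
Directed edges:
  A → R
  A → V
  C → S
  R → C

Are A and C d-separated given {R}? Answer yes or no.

Bayes-Ball from A | {R} reaches {V}.
C ∉ reach(A|{R}) ⇒ A ⊥ C | {R}.

Yes — A ⊥ C | {R}.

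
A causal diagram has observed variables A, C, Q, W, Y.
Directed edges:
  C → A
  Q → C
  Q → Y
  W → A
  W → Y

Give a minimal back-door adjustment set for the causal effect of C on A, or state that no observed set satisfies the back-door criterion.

desc(C)\{C}={A}; candidates ⊆ {Q,W,Y}.
∅: C⊥A given ∅ in G with C→· removed — back-door holds.

C→A: minimal back-door set ∅.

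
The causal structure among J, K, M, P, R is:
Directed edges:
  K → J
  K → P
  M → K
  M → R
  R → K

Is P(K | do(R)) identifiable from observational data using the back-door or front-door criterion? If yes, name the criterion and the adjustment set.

P(K|do(R)): backdoor, adjust for {M}.

desc(R)\{R}={J,K,P}; candidates ⊆ {M}.
size 0: {}; under {} R still reaches {J,K,M,P} ∋ K.
{M}: R⊥K given {M} in G with R→· removed — back-door holds.
P(K|do(R)) = Σ_{M} P(K|R,M)·P(M).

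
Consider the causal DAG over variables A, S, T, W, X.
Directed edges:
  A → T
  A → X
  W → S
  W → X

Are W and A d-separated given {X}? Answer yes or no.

No — W and A are d-connected given {X}.

Bayes-Ball from W | {X} reaches {A,S,T}.
A ∈ reach(W|{X}) ⇒ W ⊥̸ A | {X}.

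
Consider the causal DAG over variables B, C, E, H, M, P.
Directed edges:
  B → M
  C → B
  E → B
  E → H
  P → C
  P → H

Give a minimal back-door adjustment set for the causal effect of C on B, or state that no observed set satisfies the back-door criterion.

desc(C)\{C}={B,M}; candidates ⊆ {E,H,P}.
∅: C⊥B given ∅ in G with C→· removed — back-door holds.

C→B: minimal back-door set ∅.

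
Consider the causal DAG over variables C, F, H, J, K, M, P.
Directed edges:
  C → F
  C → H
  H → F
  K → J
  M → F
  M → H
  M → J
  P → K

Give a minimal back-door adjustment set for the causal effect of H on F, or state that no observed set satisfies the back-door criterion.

H→F: minimal back-door set {C, M}.

desc(H)\{H}={F}; candidates ⊆ {C,J,K,M,P}.
size 0: {}; under {} H still reaches {C,F,J,M} ∋ F.
size 1: {C}, {J}, {K} …(+2); under {C} H still reaches {F,J,M} ∋ F.
{C,M}: H⊥F given {C,M} in G with H→· removed — back-door holds.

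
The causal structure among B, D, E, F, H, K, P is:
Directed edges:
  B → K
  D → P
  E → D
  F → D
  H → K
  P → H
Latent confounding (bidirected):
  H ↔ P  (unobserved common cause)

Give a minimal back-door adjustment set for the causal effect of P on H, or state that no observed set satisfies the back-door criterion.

desc(P)\{P}={H,K}; candidates ⊆ {B,D,E,F}.
P↔H: latent back-door arc(s) into P.
size 0: {}; under {} P still reaches {D,E,F,H,K} ∋ H.
size 1: {B}, {D}, {E} …(+1); under {B} P still reaches {D,E,F,H,K} ∋ H.
size 2: {B,D}, {B,E}, {B,F} …(+3); under {B,D} P still reaches {H,K} ∋ H.
P↔H cannot be blocked by any observed set — no back-door set.

P→H: no observed back-door set.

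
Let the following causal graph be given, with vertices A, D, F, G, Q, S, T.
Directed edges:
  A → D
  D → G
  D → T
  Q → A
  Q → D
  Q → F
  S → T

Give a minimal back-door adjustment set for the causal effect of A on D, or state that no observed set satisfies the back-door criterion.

desc(A)\{A}={D,G,T}; candidates ⊆ {F,Q,S}.
size 0: {}; under {} A still reaches {D,F,G,Q,T} ∋ D.
{Q}: A⊥D given {Q} in G with A→· removed — back-door holds.

A→D: minimal back-door set {Q}.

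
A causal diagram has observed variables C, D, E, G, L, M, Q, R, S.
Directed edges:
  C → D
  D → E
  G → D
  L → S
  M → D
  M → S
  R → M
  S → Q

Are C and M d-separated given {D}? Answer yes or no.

No — C and M are d-connected given {D}.

Bayes-Ball from C | {D} reaches {G,M,Q,R,S}.
M ∈ reach(C|{D}) ⇒ C ⊥̸ M | {D}.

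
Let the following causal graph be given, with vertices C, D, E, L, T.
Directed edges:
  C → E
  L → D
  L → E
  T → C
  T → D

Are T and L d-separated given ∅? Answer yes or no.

Bayes-Ball from T | ∅ reaches {C,D,E}.
L ∉ reach(T|∅) ⇒ T ⊥ L | ∅.

Yes — T ⊥ L | ∅.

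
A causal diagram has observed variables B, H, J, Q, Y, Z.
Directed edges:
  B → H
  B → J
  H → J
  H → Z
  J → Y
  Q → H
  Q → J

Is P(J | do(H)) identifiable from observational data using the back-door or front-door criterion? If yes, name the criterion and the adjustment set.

desc(H)\{H}={J,Y,Z}; candidates ⊆ {B,Q}.
size 0: {}; under {} H still reaches {B,J,Q,Y} ∋ J.
size 1: {B}, {Q}; under {B} H still reaches {J,Q,Y} ∋ J.
{B,Q}: H⊥J given {B,Q} in G with H→· removed — back-door holds.
P(J|do(H)) = Σ_{B,Q} P(J|H,B,Q)·P(B,Q).

P(J|do(H)): backdoor, adjust for {B, Q}.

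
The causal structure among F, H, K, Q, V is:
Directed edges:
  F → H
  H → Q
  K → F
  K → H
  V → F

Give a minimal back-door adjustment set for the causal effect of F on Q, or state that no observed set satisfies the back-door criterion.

desc(F)\{F}={H,Q}; candidates ⊆ {K,V}.
size 0: {}; under {} F still reaches {H,K,Q,V} ∋ Q.
{K}: F⊥Q given {K} in G with F→· removed — back-door holds.

F→Q: minimal back-door set {K}.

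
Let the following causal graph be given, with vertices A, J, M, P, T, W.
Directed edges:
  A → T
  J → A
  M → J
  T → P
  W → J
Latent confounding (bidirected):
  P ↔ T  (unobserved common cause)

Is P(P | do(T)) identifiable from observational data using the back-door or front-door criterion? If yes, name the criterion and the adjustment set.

P(P|do(T)): not identifiable (no BD/FD set).

desc(T)\{T}={P}; candidates ⊆ {A,J,M,W}.
T↔P: latent back-door arc(s) into T.
size 0: {}; under {} T still reaches {A,J,M,P,W} ∋ P.
size 1: {A}, {J}, {M} …(+1); under {A} T still reaches {P} ∋ P.
size 2: {A,J}, {A,M}, {A,W} …(+3); under {A,J} T still reaches {P} ∋ P.
T↔P cannot be blocked by any observed set — no back-door set.
No mediator lies on a directed T→…→P path.
Neither criterion identifies P(P|do(T)) in this graph.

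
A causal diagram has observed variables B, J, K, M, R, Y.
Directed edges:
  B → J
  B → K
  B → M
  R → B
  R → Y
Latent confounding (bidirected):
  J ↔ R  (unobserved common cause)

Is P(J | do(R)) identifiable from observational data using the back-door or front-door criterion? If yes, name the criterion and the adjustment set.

desc(R)\{R}={B,J,K,M,Y}; candidates ⊆ {—}.
R↔J: latent back-door arc(s) into R.
size 0: {}; under {} R still reaches {J} ∋ J.
R↔J cannot be blocked by any observed set — no back-door set.
{B}: (i) intercepts every directed R→J path; (ii) no back-door R→{B}; (iii) {R} blocks every back-door {B}→J. Front-door holds.
P(J|do(R)) = Σ_{B} P(B|R) Σ_{R'} P(J|B,R')P(R').

P(J|do(R)): frontdoor, adjust for {B}.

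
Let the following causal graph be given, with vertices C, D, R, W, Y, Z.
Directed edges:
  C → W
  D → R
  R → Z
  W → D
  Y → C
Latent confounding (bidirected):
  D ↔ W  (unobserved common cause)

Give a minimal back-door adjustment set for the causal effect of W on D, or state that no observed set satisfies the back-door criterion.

desc(W)\{W}={D,R,Z}; candidates ⊆ {C,Y}.
W↔D: latent back-door arc(s) into W.
size 0: {}; under {} W still reaches {C,D,R,Y,Z} ∋ D.
size 1: {C}, {Y}; under {C} W still reaches {D,R,Z} ∋ D.
size 2: {C,Y}; under {C,Y} W still reaches {D,R,Z} ∋ D.
W↔D cannot be blocked by any observed set — no back-door set.

W→D: no observed back-door set.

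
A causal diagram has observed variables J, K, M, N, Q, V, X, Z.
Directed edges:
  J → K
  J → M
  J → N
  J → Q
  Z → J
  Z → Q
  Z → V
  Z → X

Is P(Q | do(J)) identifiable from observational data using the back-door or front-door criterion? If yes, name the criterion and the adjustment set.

P(Q|do(J)): backdoor, adjust for {Z}.

desc(J)\{J}={K,M,N,Q}; candidates ⊆ {V,X,Z}.
size 0: {}; under {} J still reaches {Q,V,X,Z} ∋ Q.
{Z}: J⊥Q given {Z} in G with J→· removed — back-door holds.
P(Q|do(J)) = Σ_{Z} P(Q|J,Z)·P(Z).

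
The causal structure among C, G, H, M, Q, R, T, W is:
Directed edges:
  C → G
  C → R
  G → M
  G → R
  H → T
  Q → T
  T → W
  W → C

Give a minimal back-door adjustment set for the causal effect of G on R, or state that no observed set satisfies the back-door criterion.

desc(G)\{G}={M,R}; candidates ⊆ {C,H,Q,T,W}.
size 0: {}; under {} G still reaches {C,H,Q,R,T,W} ∋ R.
{C}: G⊥R given {C} in G with G→· removed — back-door holds.

G→R: minimal back-door set {C}.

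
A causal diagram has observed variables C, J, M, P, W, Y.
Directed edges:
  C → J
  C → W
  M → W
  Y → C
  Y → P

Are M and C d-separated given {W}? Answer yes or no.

No — M and C are d-connected given {W}.

Bayes-Ball from M | {W} reaches {C,J,P,Y}.
C ∈ reach(M|{W}) ⇒ M ⊥̸ C | {W}.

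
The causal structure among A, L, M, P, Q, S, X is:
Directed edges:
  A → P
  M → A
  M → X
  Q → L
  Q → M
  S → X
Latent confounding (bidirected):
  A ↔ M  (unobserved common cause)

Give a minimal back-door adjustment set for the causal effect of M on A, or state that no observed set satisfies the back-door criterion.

desc(M)\{M}={A,P,X}; candidates ⊆ {L,Q,S}.
M↔A: latent back-door arc(s) into M.
size 0: {}; under {} M still reaches {A,L,P,Q} ∋ A.
size 1: {L}, {Q}, {S}; under {L} M still reaches {A,P,Q} ∋ A.
size 2: {L,Q}, {L,S}, {Q,S}; under {L,Q} M still reaches {A,P} ∋ A.
M↔A cannot be blocked by any observed set — no back-door set.

M→A: no observed back-door set.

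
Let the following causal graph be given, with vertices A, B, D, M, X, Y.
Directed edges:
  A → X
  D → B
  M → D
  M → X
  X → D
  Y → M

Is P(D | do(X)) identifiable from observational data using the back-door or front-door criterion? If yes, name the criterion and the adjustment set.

P(D|do(X)): backdoor, adjust for {M}.

desc(X)\{X}={B,D}; candidates ⊆ {A,M,Y}.
size 0: {}; under {} X still reaches {A,B,D,M,Y} ∋ D.
{M}: X⊥D given {M} in G with X→· removed — back-door holds.
P(D|do(X)) = Σ_{M} P(D|X,M)·P(M).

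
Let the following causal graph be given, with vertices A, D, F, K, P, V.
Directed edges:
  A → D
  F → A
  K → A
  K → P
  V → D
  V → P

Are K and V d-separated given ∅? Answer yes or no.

Yes — K ⊥ V | ∅.

Bayes-Ball from K | ∅ reaches {A,D,P}.
V ∉ reach(K|∅) ⇒ K ⊥ V | ∅.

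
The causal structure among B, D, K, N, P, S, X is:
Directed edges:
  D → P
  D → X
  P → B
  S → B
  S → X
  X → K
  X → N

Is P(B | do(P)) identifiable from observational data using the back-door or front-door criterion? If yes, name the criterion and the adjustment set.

P(B|do(P)): backdoor, adjust for ∅.

desc(P)\{P}={B}; candidates ⊆ {D,K,N,S,X}.
∅: P⊥B given ∅ in G with P→· removed — back-door holds.
P(B|do(P)) = P(B|P) — no adjustment needed.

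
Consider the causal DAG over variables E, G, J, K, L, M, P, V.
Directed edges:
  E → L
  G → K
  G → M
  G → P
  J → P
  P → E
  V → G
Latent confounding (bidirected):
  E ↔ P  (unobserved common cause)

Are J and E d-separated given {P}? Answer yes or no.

Bayes-Ball from J | {P} reaches {E,G,K,L,M,V}.
E ∈ reach(J|{P}) ⇒ J ⊥̸ E | {P}.

No — J and E are d-connected given {P}.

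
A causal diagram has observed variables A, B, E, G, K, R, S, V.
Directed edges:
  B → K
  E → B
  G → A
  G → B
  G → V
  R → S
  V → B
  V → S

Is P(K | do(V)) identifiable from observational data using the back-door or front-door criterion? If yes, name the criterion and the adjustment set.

desc(V)\{V}={B,K,S}; candidates ⊆ {A,E,G,R}.
size 0: {}; under {} V still reaches {A,B,G,K} ∋ K.
{G}: V⊥K given {G} in G with V→· removed — back-door holds.
P(K|do(V)) = Σ_{G} P(K|V,G)·P(G).

P(K|do(V)): backdoor, adjust for {G}.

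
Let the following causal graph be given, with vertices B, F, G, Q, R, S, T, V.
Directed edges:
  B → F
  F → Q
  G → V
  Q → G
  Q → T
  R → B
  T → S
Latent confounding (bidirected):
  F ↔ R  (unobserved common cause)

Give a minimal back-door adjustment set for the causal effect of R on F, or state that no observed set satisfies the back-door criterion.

R→F: no observed back-door set.

desc(R)\{R}={B,F,G,Q,S,T,V}; candidates ⊆ {—}.
R↔F: latent back-door arc(s) into R.
size 0: {}; under {} R still reaches {F,G,Q,S,T,V} ∋ F.
R↔F cannot be blocked by any observed set — no back-door set.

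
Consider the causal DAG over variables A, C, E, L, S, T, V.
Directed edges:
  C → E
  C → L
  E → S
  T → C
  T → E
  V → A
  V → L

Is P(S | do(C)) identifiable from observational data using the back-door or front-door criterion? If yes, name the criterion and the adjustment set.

P(S|do(C)): backdoor, adjust for {T}.

desc(C)\{C}={E,L,S}; candidates ⊆ {A,T,V}.
size 0: {}; under {} C still reaches {E,S,T} ∋ S.
{T}: C⊥S given {T} in G with C→· removed — back-door holds.
P(S|do(C)) = Σ_{T} P(S|C,T)·P(T).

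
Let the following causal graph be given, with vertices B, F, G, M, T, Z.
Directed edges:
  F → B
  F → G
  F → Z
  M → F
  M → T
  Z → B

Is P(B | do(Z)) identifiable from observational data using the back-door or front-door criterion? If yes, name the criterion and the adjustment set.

P(B|do(Z)): backdoor, adjust for {F}.

desc(Z)\{Z}={B}; candidates ⊆ {F,G,M,T}.
size 0: {}; under {} Z still reaches {B,F,G,M,T} ∋ B.
{F}: Z⊥B given {F} in G with Z→· removed — back-door holds.
P(B|do(Z)) = Σ_{F} P(B|Z,F)·P(F).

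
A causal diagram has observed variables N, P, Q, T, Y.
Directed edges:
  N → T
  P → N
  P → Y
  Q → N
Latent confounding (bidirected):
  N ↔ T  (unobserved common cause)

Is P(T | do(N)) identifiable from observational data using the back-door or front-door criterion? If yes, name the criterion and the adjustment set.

P(T|do(N)): not identifiable (no BD/FD set).

desc(N)\{N}={T}; candidates ⊆ {P,Q,Y}.
N↔T: latent back-door arc(s) into N.
size 0: {}; under {} N still reaches {P,Q,T,Y} ∋ T.
size 1: {P}, {Q}, {Y}; under {P} N still reaches {Q,T} ∋ T.
size 2: {P,Q}, {P,Y}, {Q,Y}; under {P,Q} N still reaches {T} ∋ T.
N↔T cannot be blocked by any observed set — no back-door set.
No mediator lies on a directed N→…→T path.
Neither criterion identifies P(T|do(N)) in this graph.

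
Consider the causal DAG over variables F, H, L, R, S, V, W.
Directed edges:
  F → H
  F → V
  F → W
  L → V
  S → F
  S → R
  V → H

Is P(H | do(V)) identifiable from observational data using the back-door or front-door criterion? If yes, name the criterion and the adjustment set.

P(H|do(V)): backdoor, adjust for {F}.

desc(V)\{V}={H}; candidates ⊆ {F,L,R,S,W}.
size 0: {}; under {} V still reaches {F,H,L,R,S,W} ∋ H.
{F}: V⊥H given {F} in G with V→· removed — back-door holds.
P(H|do(V)) = Σ_{F} P(H|V,F)·P(F).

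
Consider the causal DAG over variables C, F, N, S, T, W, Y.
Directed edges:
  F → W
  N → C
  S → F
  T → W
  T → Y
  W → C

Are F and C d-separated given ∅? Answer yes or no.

No — F and C are d-connected given ∅.

Bayes-Ball from F | ∅ reaches {C,S,W}.
C ∈ reach(F|∅) ⇒ F ⊥̸ C | ∅.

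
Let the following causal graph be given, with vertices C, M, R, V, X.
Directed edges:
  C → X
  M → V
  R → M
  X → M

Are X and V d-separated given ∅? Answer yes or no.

Bayes-Ball from X | ∅ reaches {C,M,V}.
V ∈ reach(X|∅) ⇒ X ⊥̸ V | ∅.

No — X and V are d-connected given ∅.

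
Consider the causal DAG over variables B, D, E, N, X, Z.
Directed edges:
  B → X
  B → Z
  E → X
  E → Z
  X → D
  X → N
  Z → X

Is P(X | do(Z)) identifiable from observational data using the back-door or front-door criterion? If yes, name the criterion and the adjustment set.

desc(Z)\{Z}={D,N,X}; candidates ⊆ {B,E}.
size 0: {}; under {} Z still reaches {B,D,E,N,X} ∋ X.
size 1: {B}, {E}; under {B} Z still reaches {D,E,N,X} ∋ X.
{B,E}: Z⊥X given {B,E} in G with Z→· removed — back-door holds.
P(X|do(Z)) = Σ_{B,E} P(X|Z,B,E)·P(B,E).

P(X|do(Z)): backdoor, adjust for {B, E}.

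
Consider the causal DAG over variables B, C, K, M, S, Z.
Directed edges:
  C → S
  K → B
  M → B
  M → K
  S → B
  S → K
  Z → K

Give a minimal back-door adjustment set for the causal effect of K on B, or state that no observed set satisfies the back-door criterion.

K→B: minimal back-door set {M, S}.

desc(K)\{K}={B}; candidates ⊆ {C,M,S,Z}.
size 0: {}; under {} K still reaches {B,C,M,S,Z} ∋ B.
size 1: {C}, {M}, {S} …(+1); under {C} K still reaches {B,M,S,Z} ∋ B.
{M,S}: K⊥B given {M,S} in G with K→· removed — back-door holds.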